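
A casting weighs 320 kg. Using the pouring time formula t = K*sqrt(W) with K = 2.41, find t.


Formula: t = K * sqrt(W)
sqrt(W) = sqrt(320) = 17.88854
t = 2.41 * 17.88854 = 43.1114 s

Final answer: 43.1114 s


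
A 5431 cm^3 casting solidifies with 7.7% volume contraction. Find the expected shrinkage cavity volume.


Formula: V_shrink = V_casting * shrinkage_pct / 100
V_shrink = 5431 cm^3 * 7.7 / 100 = 418.1870 cm^3


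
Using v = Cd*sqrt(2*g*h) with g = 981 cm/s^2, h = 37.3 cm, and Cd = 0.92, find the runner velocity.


Formula: v = Cd * sqrt(2 * g * h)  (Torricelli with discharge coefficient)
2*g*h = 2 * 981 * 37.3 = 73182.6 cm^2/s^2
sqrt(73182.6) = 270.52283 cm/s
v = 0.92 * 270.52283 = 248.8810 cm/s


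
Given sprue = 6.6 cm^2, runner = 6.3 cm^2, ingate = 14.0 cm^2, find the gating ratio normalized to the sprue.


Sprue:Runner:Ingate = 1 : 6.3/6.6 : 14.0/6.6 = 1:0.95:2.12

Final answer: 1:0.95:2.12


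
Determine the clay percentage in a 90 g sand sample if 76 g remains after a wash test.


Formula: Clay% = (W_total - W_washed) / W_total * 100
Clay mass = 90 - 76 = 14 g
Clay% = 14 / 90 * 100 = 15.5556%

Answer: 15.5556%


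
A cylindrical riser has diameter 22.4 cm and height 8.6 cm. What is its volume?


Formula: V = pi * (D/2)^2 * H  (cylinder volume)
Radius = D/2 = 22.4/2 = 11.2 cm
V = pi * 11.2^2 * 8.6 = 3389.0999 cm^3

3389.0999 cm^3


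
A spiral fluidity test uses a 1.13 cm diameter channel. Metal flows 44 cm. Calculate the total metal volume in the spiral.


Formula: V = pi * (d/2)^2 * L  (cylinder volume)
Radius = 1.13/2 = 0.565 cm
V = pi * 0.565^2 * 44 = 44.1265 cm^3

44.1265 cm^3


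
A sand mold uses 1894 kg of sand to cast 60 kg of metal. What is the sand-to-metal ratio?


Formula: Sand-to-Metal Ratio = W_sand / W_metal
Ratio = 1894 kg / 60 kg = 31.5667

Final answer: 31.5667


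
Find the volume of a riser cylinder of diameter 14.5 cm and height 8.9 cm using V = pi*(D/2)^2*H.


Formula: V = pi * (D/2)^2 * H  (cylinder volume)
Radius = D/2 = 14.5/2 = 7.25 cm
V = pi * 7.25^2 * 8.9 = 1469.6567 cm^3


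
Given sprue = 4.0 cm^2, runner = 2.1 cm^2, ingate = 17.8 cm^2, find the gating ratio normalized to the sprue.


Sprue:Runner:Ingate = 1 : 2.1/4.0 : 17.8/4.0 = 1:0.53:4.45


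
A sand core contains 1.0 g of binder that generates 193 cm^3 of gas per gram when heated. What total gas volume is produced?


Formula: V_gas = W_binder * gas_evolution_rate
V = 1.0 g * 193 cm^3/g = 193.0000 cm^3

193.0000 cm^3


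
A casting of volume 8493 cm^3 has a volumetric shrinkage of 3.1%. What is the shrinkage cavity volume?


Formula: V_shrink = V_casting * shrinkage_pct / 100
V_shrink = 8493 cm^3 * 3.1 / 100 = 263.2830 cm^3

263.2830 cm^3


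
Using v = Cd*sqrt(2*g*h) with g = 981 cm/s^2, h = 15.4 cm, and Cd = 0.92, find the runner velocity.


Formula: v = Cd * sqrt(2 * g * h)  (Torricelli with discharge coefficient)
2*g*h = 2 * 981 * 15.4 = 30214.8 cm^2/s^2
sqrt(30214.8) = 173.82405 cm/s
v = 0.92 * 173.82405 = 159.9181 cm/s


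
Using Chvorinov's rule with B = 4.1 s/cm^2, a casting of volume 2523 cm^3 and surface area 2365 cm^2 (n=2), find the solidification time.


Formula: t_s = B * (V/A)^n  (Chvorinov's rule, n=2)
Modulus M = V/A = 2523/2365 = 1.066808 cm
M^2 = 1.066808^2 = 1.138079 cm^2
t_s = 4.1 * 1.138079 = 4.6661 s

4.6661 s


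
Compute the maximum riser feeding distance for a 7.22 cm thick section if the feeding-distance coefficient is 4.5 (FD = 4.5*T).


Formula: FD = 4.5 * T  (riser feeding-distance rule)
FD = 4.5 * 7.22 cm = 32.4900 cm


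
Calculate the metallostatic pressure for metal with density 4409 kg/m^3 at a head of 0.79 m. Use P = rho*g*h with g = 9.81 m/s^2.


Formula: P = rho * g * h
rho * g = 4409 * 9.81 = 43252.29 N/m^3
P = 43252.29 * 0.79 = 34169.3091 Pa


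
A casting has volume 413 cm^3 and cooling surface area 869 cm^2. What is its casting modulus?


Formula: Casting Modulus M = V / A
M = 413 cm^3 / 869 cm^2 = 0.4753 cm

Final answer: 0.4753 cm


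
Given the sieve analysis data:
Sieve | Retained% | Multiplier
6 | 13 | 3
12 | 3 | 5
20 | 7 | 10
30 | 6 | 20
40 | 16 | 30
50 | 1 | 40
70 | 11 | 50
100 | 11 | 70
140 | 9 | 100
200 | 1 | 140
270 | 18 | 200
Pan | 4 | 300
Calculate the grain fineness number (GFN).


Formula: GFN = sum(pct * multiplier) / sum(pct)
sum(pct * multiplier) = 7924
sum(pct) = 100
GFN = 7924 / 100 = 79.24

Answer: 79.24


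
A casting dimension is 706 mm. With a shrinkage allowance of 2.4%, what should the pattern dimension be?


Formula: L_pattern = L_casting * (1 + shrinkage_rate/100)
Shrinkage factor = 1 + 2.4/100 = 1.024
L_pattern = 706 mm * 1.024 = 722.9440 mm

Answer: 722.9440 mm


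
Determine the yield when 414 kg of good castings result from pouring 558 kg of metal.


Formula: Casting Yield = (W_good / W_total) * 100
Yield = (414 kg / 558 kg) * 100 = 74.1935%

Answer: 74.1935%


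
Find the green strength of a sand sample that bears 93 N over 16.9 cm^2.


Formula: Compressive Strength = Force / Area
Strength = 93 N / 16.9 cm^2 = 5.5030 N/cm^2

5.5030 N/cm^2


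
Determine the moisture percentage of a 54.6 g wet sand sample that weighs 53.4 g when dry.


Formula: MC = (W_wet - W_dry) / W_wet * 100
Water mass = 54.6 - 53.4 = 1.2 g
MC = 1.2 / 54.6 * 100 = 2.1978%


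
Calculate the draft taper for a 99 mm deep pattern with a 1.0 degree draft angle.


Formula: taper = depth * tan(draft_angle)
tan(1.0 deg) = 0.0174551
taper = 99 mm * 0.0174551 = 1.7281 mm


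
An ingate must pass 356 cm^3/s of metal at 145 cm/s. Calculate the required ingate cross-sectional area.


Formula: A_ingate = Q / v  (continuity equation)
A = 356 cm^3/s / 145 cm/s = 2.4552 cm^2


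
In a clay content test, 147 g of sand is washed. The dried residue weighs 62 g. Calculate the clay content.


Formula: Clay% = (W_total - W_washed) / W_total * 100
Clay mass = 147 - 62 = 85 g
Clay% = 85 / 147 * 100 = 57.8231%

Answer: 57.8231%


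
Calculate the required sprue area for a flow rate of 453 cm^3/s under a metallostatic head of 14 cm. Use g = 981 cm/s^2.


Formula: v = sqrt(2*g*h), A = Q/v
Velocity: v = sqrt(2 * 981 * 14) = sqrt(27468) = 165.7347 cm/s
Sprue area: A = Q / v = 453 / 165.7347 = 2.7333 cm^2

2.7333 cm^2


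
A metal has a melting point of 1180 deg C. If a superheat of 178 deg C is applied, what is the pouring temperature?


Formula: T_pour = T_melt + Superheat
T_pour = 1180 + 178 = 1358 deg C

Final answer: 1358 deg C


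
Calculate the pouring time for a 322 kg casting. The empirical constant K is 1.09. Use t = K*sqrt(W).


Formula: t = K * sqrt(W)
sqrt(W) = sqrt(322) = 17.94436
t = 1.09 * 17.94436 = 19.5594 s

Answer: 19.5594 s


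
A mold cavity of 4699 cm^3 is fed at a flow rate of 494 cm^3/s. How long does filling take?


Formula: t_fill = V_mold / Q_flow
t = 4699 cm^3 / 494 cm^3/s = 9.5121 s

Final answer: 9.5121 s


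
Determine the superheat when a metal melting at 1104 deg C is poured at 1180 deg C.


Formula: Superheat = T_pour - T_melt
Superheat = 1180 - 1104 = 76 deg C

Final answer: 76 deg C


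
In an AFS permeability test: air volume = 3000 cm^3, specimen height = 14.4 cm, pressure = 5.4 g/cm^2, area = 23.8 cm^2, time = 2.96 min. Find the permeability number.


Formula: Permeability Number P = (V * H) / (p * A * t)
Numerator: V * H = 3000 * 14.4 = 43200.0
Denominator: p * A * t = 5.4 * 23.8 * 2.96 = 380.4192
P = 43200.0 / 380.4192 = 113.5589


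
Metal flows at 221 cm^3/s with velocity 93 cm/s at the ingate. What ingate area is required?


Formula: A_ingate = Q / v  (continuity equation)
A = 221 cm^3/s / 93 cm/s = 2.3763 cm^2

Final answer: 2.3763 cm^2


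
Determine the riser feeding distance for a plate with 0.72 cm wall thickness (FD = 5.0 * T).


Formula: FD = 5.0 * T  (riser feeding-distance rule)
FD = 5.0 * 0.72 cm = 3.6000 cm

Final answer: 3.6000 cm


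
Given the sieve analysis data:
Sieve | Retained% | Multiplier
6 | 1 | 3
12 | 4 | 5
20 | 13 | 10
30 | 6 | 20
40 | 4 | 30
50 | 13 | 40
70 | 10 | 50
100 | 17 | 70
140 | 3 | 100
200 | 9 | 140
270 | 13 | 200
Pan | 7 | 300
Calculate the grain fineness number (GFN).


Formula: GFN = sum(pct * multiplier) / sum(pct)
sum(pct * multiplier) = 8863
sum(pct) = 100
GFN = 8863 / 100 = 88.63


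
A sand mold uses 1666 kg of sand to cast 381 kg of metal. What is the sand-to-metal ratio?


Formula: Sand-to-Metal Ratio = W_sand / W_metal
Ratio = 1666 kg / 381 kg = 4.3727

Answer: 4.3727


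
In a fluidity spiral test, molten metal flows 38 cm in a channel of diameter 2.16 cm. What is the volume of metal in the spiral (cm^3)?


Formula: V = pi * (d/2)^2 * L  (cylinder volume)
Radius = 2.16/2 = 1.08 cm
V = pi * 1.08^2 * 38 = 139.2454 cm^3


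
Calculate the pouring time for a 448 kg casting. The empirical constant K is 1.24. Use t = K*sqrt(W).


Formula: t = K * sqrt(W)
sqrt(W) = sqrt(448) = 21.16601
t = 1.24 * 21.16601 = 26.2459 s


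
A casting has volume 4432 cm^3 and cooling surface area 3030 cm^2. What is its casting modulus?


Formula: Casting Modulus M = V / A
M = 4432 cm^3 / 3030 cm^2 = 1.4627 cm

1.4627 cm


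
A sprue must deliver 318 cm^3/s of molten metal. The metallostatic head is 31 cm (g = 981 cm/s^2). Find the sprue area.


Formula: v = sqrt(2*g*h), A = Q/v
Velocity: v = sqrt(2 * 981 * 31) = sqrt(60822) = 246.6212 cm/s
Sprue area: A = Q / v = 318 / 246.6212 = 1.2894 cm^2

Answer: 1.2894 cm^2


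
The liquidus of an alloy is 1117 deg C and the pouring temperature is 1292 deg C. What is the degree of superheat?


Formula: Superheat = T_pour - T_melt
Superheat = 1292 - 1117 = 175 deg C

Final answer: 175 deg C


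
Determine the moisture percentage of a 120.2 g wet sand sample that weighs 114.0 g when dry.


Formula: MC = (W_wet - W_dry) / W_wet * 100
Water mass = 120.2 - 114.0 = 6.2 g
MC = 6.2 / 120.2 * 100 = 5.1581%

Answer: 5.1581%


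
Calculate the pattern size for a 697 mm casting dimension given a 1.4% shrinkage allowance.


Formula: L_pattern = L_casting * (1 + shrinkage_rate/100)
Shrinkage factor = 1 + 1.4/100 = 1.014
L_pattern = 697 mm * 1.014 = 706.7580 mm


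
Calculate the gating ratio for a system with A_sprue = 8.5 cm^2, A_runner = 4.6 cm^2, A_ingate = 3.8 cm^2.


Sprue:Runner:Ingate = 1 : 4.6/8.5 : 3.8/8.5 = 1:0.54:0.45


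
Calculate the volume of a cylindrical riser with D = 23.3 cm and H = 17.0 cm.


Formula: V = pi * (D/2)^2 * H  (cylinder volume)
Radius = D/2 = 23.3/2 = 11.65 cm
V = pi * 11.65^2 * 17.0 = 7248.5418 cm^3

7248.5418 cm^3


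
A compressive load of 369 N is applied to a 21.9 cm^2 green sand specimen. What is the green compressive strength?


Formula: Compressive Strength = Force / Area
Strength = 369 N / 21.9 cm^2 = 16.8493 N/cm^2

Answer: 16.8493 N/cm^2


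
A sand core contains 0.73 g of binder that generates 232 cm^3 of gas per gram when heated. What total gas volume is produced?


Formula: V_gas = W_binder * gas_evolution_rate
V = 0.73 g * 232 cm^3/g = 169.3600 cm^3


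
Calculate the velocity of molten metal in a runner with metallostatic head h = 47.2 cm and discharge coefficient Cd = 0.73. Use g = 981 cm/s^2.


Formula: v = Cd * sqrt(2 * g * h)  (Torricelli with discharge coefficient)
2*g*h = 2 * 981 * 47.2 = 92606.4 cm^2/s^2
sqrt(92606.4) = 304.31300 cm/s
v = 0.73 * 304.31300 = 222.1485 cm/s


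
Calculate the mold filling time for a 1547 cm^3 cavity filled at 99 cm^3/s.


Formula: t_fill = V_mold / Q_flow
t = 1547 cm^3 / 99 cm^3/s = 15.6263 s


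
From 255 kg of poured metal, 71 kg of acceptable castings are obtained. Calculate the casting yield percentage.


Formula: Casting Yield = (W_good / W_total) * 100
Yield = (71 kg / 255 kg) * 100 = 27.8431%


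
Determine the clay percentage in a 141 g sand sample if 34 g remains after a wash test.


Formula: Clay% = (W_total - W_washed) / W_total * 100
Clay mass = 141 - 34 = 107 g
Clay% = 107 / 141 * 100 = 75.8865%

Answer: 75.8865%


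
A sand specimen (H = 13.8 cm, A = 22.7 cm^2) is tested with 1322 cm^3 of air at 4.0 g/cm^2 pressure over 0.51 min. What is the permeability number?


Formula: Permeability Number P = (V * H) / (p * A * t)
Numerator: V * H = 1322 * 13.8 = 18243.6
Denominator: p * A * t = 4.0 * 22.7 * 0.51 = 46.308
P = 18243.6 / 46.308 = 393.9622

Answer: 393.9622


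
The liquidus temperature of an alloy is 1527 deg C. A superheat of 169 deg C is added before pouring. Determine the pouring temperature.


Formula: T_pour = T_melt + Superheat
T_pour = 1527 + 169 = 1696 deg C


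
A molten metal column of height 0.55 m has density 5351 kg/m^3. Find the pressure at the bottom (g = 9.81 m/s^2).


Formula: P = rho * g * h
rho * g = 5351 * 9.81 = 52493.31 N/m^3
P = 52493.31 * 0.55 = 28871.3205 Pa

Answer: 28871.3205 Pa


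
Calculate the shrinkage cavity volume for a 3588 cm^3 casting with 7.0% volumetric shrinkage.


Formula: V_shrink = V_casting * shrinkage_pct / 100
V_shrink = 3588 cm^3 * 7.0 / 100 = 251.1600 cm^3

Final answer: 251.1600 cm^3


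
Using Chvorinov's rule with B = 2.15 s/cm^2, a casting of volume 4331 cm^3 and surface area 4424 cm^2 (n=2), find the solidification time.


Formula: t_s = B * (V/A)^n  (Chvorinov's rule, n=2)
Modulus M = V/A = 4331/4424 = 0.978978 cm
M^2 = 0.978978^2 = 0.958398 cm^2
t_s = 2.15 * 0.958398 = 2.0606 s

Answer: 2.0606 s


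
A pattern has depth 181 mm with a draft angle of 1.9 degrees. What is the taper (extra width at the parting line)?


Formula: taper = depth * tan(draft_angle)
tan(1.9 deg) = 0.0331734
taper = 181 mm * 0.0331734 = 6.0044 mm

Answer: 6.0044 mm


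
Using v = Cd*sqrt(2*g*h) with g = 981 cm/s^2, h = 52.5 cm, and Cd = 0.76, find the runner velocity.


Formula: v = Cd * sqrt(2 * g * h)  (Torricelli with discharge coefficient)
2*g*h = 2 * 981 * 52.5 = 103005.0 cm^2/s^2
sqrt(103005.0) = 320.94392 cm/s
v = 0.76 * 320.94392 = 243.9174 cm/s


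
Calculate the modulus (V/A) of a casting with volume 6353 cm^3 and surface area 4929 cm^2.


Formula: Casting Modulus M = V / A
M = 6353 cm^3 / 4929 cm^2 = 1.2889 cm

Final answer: 1.2889 cm


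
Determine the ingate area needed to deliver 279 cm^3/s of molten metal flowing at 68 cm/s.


Formula: A_ingate = Q / v  (continuity equation)
A = 279 cm^3/s / 68 cm/s = 4.1029 cm^2

Answer: 4.1029 cm^2


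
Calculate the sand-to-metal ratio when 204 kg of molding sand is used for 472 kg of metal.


Formula: Sand-to-Metal Ratio = W_sand / W_metal
Ratio = 204 kg / 472 kg = 0.4322


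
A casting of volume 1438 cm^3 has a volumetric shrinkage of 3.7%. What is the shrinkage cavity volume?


Formula: V_shrink = V_casting * shrinkage_pct / 100
V_shrink = 1438 cm^3 * 3.7 / 100 = 53.2060 cm^3

Answer: 53.2060 cm^3


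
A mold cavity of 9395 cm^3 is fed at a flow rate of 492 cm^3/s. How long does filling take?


Formula: t_fill = V_mold / Q_flow
t = 9395 cm^3 / 492 cm^3/s = 19.0955 s


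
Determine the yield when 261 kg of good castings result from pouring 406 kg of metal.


Formula: Casting Yield = (W_good / W_total) * 100
Yield = (261 kg / 406 kg) * 100 = 64.2857%


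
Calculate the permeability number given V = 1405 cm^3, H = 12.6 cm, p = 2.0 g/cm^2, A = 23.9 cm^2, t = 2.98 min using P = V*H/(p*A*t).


Formula: Permeability Number P = (V * H) / (p * A * t)
Numerator: V * H = 1405 * 12.6 = 17703.0
Denominator: p * A * t = 2.0 * 23.9 * 2.98 = 142.444
P = 17703.0 / 142.444 = 124.2804

Final answer: 124.2804


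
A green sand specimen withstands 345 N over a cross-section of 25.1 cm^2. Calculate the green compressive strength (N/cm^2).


Formula: Compressive Strength = Force / Area
Strength = 345 N / 25.1 cm^2 = 13.7450 N/cm^2


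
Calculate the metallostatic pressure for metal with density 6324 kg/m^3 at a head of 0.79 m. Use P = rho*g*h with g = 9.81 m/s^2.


Formula: P = rho * g * h
rho * g = 6324 * 9.81 = 62038.44 N/m^3
P = 62038.44 * 0.79 = 49010.3676 Pa

Answer: 49010.3676 Pa


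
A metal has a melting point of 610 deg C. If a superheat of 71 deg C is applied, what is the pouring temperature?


Formula: T_pour = T_melt + Superheat
T_pour = 610 + 71 = 681 deg C


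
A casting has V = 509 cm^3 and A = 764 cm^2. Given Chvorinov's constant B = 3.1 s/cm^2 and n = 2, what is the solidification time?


Formula: t_s = B * (V/A)^n  (Chvorinov's rule, n=2)
Modulus M = V/A = 509/764 = 0.666230 cm
M^2 = 0.666230^2 = 0.443862 cm^2
t_s = 3.1 * 0.443862 = 1.3760 s

Answer: 1.3760 s


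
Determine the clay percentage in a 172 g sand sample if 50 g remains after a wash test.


Formula: Clay% = (W_total - W_washed) / W_total * 100
Clay mass = 172 - 50 = 122 g
Clay% = 122 / 172 * 100 = 70.9302%

70.9302%


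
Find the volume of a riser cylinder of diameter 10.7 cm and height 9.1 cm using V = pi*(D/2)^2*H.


Formula: V = pi * (D/2)^2 * H  (cylinder volume)
Radius = D/2 = 10.7/2 = 5.35 cm
V = pi * 5.35^2 * 9.1 = 818.2741 cm^3

818.2741 cm^3


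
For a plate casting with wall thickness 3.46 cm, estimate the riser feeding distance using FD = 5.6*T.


Formula: FD = 5.6 * T  (riser feeding-distance rule)
FD = 5.6 * 3.46 cm = 19.3760 cm


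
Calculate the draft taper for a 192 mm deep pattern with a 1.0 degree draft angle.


Formula: taper = depth * tan(draft_angle)
tan(1.0 deg) = 0.0174551
taper = 192 mm * 0.0174551 = 3.3514 mm

3.3514 mm


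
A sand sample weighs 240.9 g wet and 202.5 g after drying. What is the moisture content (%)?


Formula: MC = (W_wet - W_dry) / W_wet * 100
Water mass = 240.9 - 202.5 = 38.4 g
MC = 38.4 / 240.9 * 100 = 15.9402%

Final answer: 15.9402%


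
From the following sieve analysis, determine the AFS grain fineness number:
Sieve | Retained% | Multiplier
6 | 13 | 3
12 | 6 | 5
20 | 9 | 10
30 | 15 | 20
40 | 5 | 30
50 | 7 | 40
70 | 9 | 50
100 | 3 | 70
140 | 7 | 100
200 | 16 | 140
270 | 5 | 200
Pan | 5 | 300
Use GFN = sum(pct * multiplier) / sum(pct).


Formula: GFN = sum(pct * multiplier) / sum(pct)
sum(pct * multiplier) = 6989
sum(pct) = 100
GFN = 6989 / 100 = 69.89

69.89


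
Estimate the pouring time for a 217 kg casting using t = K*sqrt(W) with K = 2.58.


Formula: t = K * sqrt(W)
sqrt(W) = sqrt(217) = 14.73092
t = 2.58 * 14.73092 = 38.0058 s

Final answer: 38.0058 s


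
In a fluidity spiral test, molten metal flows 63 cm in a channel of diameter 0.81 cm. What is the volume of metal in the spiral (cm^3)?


Formula: V = pi * (d/2)^2 * L  (cylinder volume)
Radius = 0.81/2 = 0.405 cm
V = pi * 0.405^2 * 63 = 32.4639 cm^3


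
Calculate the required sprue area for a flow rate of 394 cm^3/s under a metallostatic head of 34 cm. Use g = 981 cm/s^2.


Formula: v = sqrt(2*g*h), A = Q/v
Velocity: v = sqrt(2 * 981 * 34) = sqrt(66708) = 258.2789 cm/s
Sprue area: A = Q / v = 394 / 258.2789 = 1.5255 cm^2

Answer: 1.5255 cm^2


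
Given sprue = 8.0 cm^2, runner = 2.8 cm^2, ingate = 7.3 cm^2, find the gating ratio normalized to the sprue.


Sprue:Runner:Ingate = 1 : 2.8/8.0 : 7.3/8.0 = 1:0.35:0.91

Answer: 1:0.35:0.91


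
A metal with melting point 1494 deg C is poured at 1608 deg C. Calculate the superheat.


Formula: Superheat = T_pour - T_melt
Superheat = 1608 - 1494 = 114 deg C

114 deg C


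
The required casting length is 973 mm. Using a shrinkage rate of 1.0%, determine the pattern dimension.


Formula: L_pattern = L_casting * (1 + shrinkage_rate/100)
Shrinkage factor = 1 + 1.0/100 = 1.01
L_pattern = 973 mm * 1.01 = 982.7300 mm

982.7300 mm


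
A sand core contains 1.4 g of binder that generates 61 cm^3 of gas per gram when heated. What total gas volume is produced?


Formula: V_gas = W_binder * gas_evolution_rate
V = 1.4 g * 61 cm^3/g = 85.4000 cm^3


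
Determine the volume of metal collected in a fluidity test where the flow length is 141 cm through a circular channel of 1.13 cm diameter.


Formula: V = pi * (d/2)^2 * L  (cylinder volume)
Radius = 1.13/2 = 0.565 cm
V = pi * 0.565^2 * 141 = 141.4054 cm^3

Answer: 141.4054 cm^3


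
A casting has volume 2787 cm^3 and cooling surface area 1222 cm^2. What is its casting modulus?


Formula: Casting Modulus M = V / A
M = 2787 cm^3 / 1222 cm^2 = 2.2807 cm

2.2807 cm


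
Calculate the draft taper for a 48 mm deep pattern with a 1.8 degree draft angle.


Formula: taper = depth * tan(draft_angle)
tan(1.8 deg) = 0.0314263
taper = 48 mm * 0.0314263 = 1.5085 mm

Answer: 1.5085 mm


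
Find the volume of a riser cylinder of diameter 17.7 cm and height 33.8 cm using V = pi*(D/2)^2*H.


Formula: V = pi * (D/2)^2 * H  (cylinder volume)
Radius = D/2 = 17.7/2 = 8.85 cm
V = pi * 8.85^2 * 33.8 = 8316.7398 cm^3

Answer: 8316.7398 cm^3


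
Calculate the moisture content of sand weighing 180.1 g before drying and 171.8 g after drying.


Formula: MC = (W_wet - W_dry) / W_wet * 100
Water mass = 180.1 - 171.8 = 8.3 g
MC = 8.3 / 180.1 * 100 = 4.6086%

Final answer: 4.6086%


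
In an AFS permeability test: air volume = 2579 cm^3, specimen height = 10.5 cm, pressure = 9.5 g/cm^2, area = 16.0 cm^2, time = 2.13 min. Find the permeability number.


Formula: Permeability Number P = (V * H) / (p * A * t)
Numerator: V * H = 2579 * 10.5 = 27079.5
Denominator: p * A * t = 9.5 * 16.0 * 2.13 = 323.76
P = 27079.5 / 323.76 = 83.6407


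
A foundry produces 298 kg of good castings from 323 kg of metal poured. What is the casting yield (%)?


Formula: Casting Yield = (W_good / W_total) * 100
Yield = (298 kg / 323 kg) * 100 = 92.2601%

Final answer: 92.2601%


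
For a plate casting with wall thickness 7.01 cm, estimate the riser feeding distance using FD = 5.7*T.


Formula: FD = 5.7 * T  (riser feeding-distance rule)
FD = 5.7 * 7.01 cm = 39.9570 cm

Answer: 39.9570 cm


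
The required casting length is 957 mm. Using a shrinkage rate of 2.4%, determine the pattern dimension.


Formula: L_pattern = L_casting * (1 + shrinkage_rate/100)
Shrinkage factor = 1 + 2.4/100 = 1.024
L_pattern = 957 mm * 1.024 = 979.9680 mm

979.9680 mm


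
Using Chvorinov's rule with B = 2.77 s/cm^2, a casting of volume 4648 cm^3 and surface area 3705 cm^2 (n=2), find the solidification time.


Formula: t_s = B * (V/A)^n  (Chvorinov's rule, n=2)
Modulus M = V/A = 4648/3705 = 1.254521 cm
M^2 = 1.254521^2 = 1.573823 cm^2
t_s = 2.77 * 1.573823 = 4.3595 s


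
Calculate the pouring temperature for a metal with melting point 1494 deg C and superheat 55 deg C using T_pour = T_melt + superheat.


Formula: T_pour = T_melt + Superheat
T_pour = 1494 + 55 = 1549 deg C


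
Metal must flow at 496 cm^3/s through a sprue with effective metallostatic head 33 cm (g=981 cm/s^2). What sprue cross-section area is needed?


Formula: v = sqrt(2*g*h), A = Q/v
Velocity: v = sqrt(2 * 981 * 33) = sqrt(64746) = 254.4524 cm/s
Sprue area: A = Q / v = 496 / 254.4524 = 1.9493 cm^2

Answer: 1.9493 cm^2


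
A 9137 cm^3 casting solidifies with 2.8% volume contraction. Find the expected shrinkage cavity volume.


Formula: V_shrink = V_casting * shrinkage_pct / 100
V_shrink = 9137 cm^3 * 2.8 / 100 = 255.8360 cm^3


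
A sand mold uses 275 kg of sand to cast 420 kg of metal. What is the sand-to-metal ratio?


Formula: Sand-to-Metal Ratio = W_sand / W_metal
Ratio = 275 kg / 420 kg = 0.6548

Answer: 0.6548


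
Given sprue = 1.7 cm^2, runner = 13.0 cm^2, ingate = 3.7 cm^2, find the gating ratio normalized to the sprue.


Sprue:Runner:Ingate = 1 : 13.0/1.7 : 3.7/1.7 = 1:7.65:2.18


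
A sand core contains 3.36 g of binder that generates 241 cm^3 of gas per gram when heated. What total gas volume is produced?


Formula: V_gas = W_binder * gas_evolution_rate
V = 3.36 g * 241 cm^3/g = 809.7600 cm^3


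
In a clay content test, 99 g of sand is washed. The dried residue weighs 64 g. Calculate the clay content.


Formula: Clay% = (W_total - W_washed) / W_total * 100
Clay mass = 99 - 64 = 35 g
Clay% = 35 / 99 * 100 = 35.3535%

Answer: 35.3535%


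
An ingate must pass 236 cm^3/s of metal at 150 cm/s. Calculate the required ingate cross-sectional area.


Formula: A_ingate = Q / v  (continuity equation)
A = 236 cm^3/s / 150 cm/s = 1.5733 cm^2


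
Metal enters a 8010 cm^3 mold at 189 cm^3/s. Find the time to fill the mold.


Formula: t_fill = V_mold / Q_flow
t = 8010 cm^3 / 189 cm^3/s = 42.3810 s


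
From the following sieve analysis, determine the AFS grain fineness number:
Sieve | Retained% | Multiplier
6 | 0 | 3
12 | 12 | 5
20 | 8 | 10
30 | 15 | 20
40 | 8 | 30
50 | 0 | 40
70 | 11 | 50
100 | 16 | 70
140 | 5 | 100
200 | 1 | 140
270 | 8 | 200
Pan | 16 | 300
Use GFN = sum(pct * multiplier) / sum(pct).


Formula: GFN = sum(pct * multiplier) / sum(pct)
sum(pct * multiplier) = 9390
sum(pct) = 100
GFN = 9390 / 100 = 93.90

Answer: 93.90


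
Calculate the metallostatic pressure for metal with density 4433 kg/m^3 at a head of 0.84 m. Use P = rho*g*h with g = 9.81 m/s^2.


Formula: P = rho * g * h
rho * g = 4433 * 9.81 = 43487.73 N/m^3
P = 43487.73 * 0.84 = 36529.6932 Pa


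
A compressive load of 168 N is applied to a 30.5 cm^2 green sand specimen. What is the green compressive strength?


Formula: Compressive Strength = Force / Area
Strength = 168 N / 30.5 cm^2 = 5.5082 N/cm^2

Answer: 5.5082 N/cm^2


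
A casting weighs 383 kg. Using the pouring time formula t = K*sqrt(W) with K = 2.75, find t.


Formula: t = K * sqrt(W)
sqrt(W) = sqrt(383) = 19.57039
t = 2.75 * 19.57039 = 53.8186 s

Answer: 53.8186 s


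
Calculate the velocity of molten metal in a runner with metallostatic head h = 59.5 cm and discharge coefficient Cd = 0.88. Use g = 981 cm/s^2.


Formula: v = Cd * sqrt(2 * g * h)  (Torricelli with discharge coefficient)
2*g*h = 2 * 981 * 59.5 = 116739.0 cm^2/s^2
sqrt(116739.0) = 341.67089 cm/s
v = 0.88 * 341.67089 = 300.6704 cm/s

Answer: 300.6704 cm/s


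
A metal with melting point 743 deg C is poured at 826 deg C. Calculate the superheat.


Formula: Superheat = T_pour - T_melt
Superheat = 826 - 743 = 83 deg C

Answer: 83 deg C


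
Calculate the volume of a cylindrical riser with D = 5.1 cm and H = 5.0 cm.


Formula: V = pi * (D/2)^2 * H  (cylinder volume)
Radius = D/2 = 5.1/2 = 2.55 cm
V = pi * 2.55^2 * 5.0 = 102.1410 cm^3

Final answer: 102.1410 cm^3


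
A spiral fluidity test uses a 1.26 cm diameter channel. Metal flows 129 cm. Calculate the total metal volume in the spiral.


Formula: V = pi * (d/2)^2 * L  (cylinder volume)
Radius = 1.26/2 = 0.63 cm
V = pi * 0.63^2 * 129 = 160.8499 cm^3


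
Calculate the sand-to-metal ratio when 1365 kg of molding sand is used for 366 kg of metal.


Formula: Sand-to-Metal Ratio = W_sand / W_metal
Ratio = 1365 kg / 366 kg = 3.7295


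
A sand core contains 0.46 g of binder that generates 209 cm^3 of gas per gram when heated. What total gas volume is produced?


Formula: V_gas = W_binder * gas_evolution_rate
V = 0.46 g * 209 cm^3/g = 96.1400 cm^3


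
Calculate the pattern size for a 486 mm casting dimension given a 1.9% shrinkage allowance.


Formula: L_pattern = L_casting * (1 + shrinkage_rate/100)
Shrinkage factor = 1 + 1.9/100 = 1.019
L_pattern = 486 mm * 1.019 = 495.2340 mm

495.2340 mm


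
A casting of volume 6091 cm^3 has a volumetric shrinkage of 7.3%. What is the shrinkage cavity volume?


Formula: V_shrink = V_casting * shrinkage_pct / 100
V_shrink = 6091 cm^3 * 7.3 / 100 = 444.6430 cm^3

Answer: 444.6430 cm^3


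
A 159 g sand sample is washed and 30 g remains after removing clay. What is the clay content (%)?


Formula: Clay% = (W_total - W_washed) / W_total * 100
Clay mass = 159 - 30 = 129 g
Clay% = 129 / 159 * 100 = 81.1321%

Answer: 81.1321%


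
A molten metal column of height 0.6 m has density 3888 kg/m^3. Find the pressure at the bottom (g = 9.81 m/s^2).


Formula: P = rho * g * h
rho * g = 3888 * 9.81 = 38141.28 N/m^3
P = 38141.28 * 0.6 = 22884.7680 Pa

22884.7680 Pa


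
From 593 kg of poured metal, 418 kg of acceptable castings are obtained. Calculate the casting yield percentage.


Formula: Casting Yield = (W_good / W_total) * 100
Yield = (418 kg / 593 kg) * 100 = 70.4890%

Answer: 70.4890%


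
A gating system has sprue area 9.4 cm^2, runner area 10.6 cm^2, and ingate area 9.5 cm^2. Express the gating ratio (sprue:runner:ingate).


Sprue:Runner:Ingate = 1 : 10.6/9.4 : 9.5/9.4 = 1:1.13:1.01


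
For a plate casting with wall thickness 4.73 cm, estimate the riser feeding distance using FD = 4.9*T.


Formula: FD = 4.9 * T  (riser feeding-distance rule)
FD = 4.9 * 4.73 cm = 23.1770 cm

Final answer: 23.1770 cm


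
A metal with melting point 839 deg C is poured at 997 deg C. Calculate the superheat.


Formula: Superheat = T_pour - T_melt
Superheat = 997 - 839 = 158 deg C


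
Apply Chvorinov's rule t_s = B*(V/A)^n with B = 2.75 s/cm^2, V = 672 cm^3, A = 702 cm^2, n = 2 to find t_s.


Formula: t_s = B * (V/A)^n  (Chvorinov's rule, n=2)
Modulus M = V/A = 672/702 = 0.957265 cm
M^2 = 0.957265^2 = 0.916356 cm^2
t_s = 2.75 * 0.916356 = 2.5200 s


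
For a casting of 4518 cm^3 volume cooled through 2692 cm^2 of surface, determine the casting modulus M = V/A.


Formula: Casting Modulus M = V / A
M = 4518 cm^3 / 2692 cm^2 = 1.6783 cm

Answer: 1.6783 cm


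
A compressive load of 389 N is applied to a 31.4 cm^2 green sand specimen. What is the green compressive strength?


Formula: Compressive Strength = Force / Area
Strength = 389 N / 31.4 cm^2 = 12.3885 N/cm^2

Answer: 12.3885 N/cm^2


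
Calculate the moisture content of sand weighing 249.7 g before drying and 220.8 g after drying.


Formula: MC = (W_wet - W_dry) / W_wet * 100
Water mass = 249.7 - 220.8 = 28.9 g
MC = 28.9 / 249.7 * 100 = 11.5739%

Answer: 11.5739%


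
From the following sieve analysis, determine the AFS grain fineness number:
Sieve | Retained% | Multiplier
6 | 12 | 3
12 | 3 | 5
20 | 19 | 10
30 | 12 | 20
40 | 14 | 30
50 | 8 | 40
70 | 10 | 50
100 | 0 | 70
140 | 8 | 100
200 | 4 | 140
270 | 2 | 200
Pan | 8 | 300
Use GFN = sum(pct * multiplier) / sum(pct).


Formula: GFN = sum(pct * multiplier) / sum(pct)
sum(pct * multiplier) = 5881
sum(pct) = 100
GFN = 5881 / 100 = 58.81


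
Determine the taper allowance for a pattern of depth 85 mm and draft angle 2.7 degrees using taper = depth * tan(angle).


Formula: taper = depth * tan(draft_angle)
tan(2.7 deg) = 0.0471588
taper = 85 mm * 0.0471588 = 4.0085 mm

4.0085 mm


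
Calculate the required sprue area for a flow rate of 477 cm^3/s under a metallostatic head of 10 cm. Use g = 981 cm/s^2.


Formula: v = sqrt(2*g*h), A = Q/v
Velocity: v = sqrt(2 * 981 * 10) = sqrt(19620) = 140.0714 cm/s
Sprue area: A = Q / v = 477 / 140.0714 = 3.4054 cm^2

Final answer: 3.4054 cm^2


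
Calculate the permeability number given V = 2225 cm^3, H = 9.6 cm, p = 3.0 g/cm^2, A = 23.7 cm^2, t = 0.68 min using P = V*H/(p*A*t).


Formula: Permeability Number P = (V * H) / (p * A * t)
Numerator: V * H = 2225 * 9.6 = 21360.0
Denominator: p * A * t = 3.0 * 23.7 * 0.68 = 48.348
P = 21360.0 / 48.348 = 441.7970

Final answer: 441.7970


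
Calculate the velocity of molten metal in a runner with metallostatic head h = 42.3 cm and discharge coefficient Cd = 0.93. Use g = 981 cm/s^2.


Formula: v = Cd * sqrt(2 * g * h)  (Torricelli with discharge coefficient)
2*g*h = 2 * 981 * 42.3 = 82992.6 cm^2/s^2
sqrt(82992.6) = 288.08436 cm/s
v = 0.93 * 288.08436 = 267.9185 cm/s


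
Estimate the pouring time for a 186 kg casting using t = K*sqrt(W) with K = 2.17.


Formula: t = K * sqrt(W)
sqrt(W) = sqrt(186) = 13.63818
t = 2.17 * 13.63818 = 29.5949 s

Final answer: 29.5949 s


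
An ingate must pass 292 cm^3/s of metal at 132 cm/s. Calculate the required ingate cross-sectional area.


Formula: A_ingate = Q / v  (continuity equation)
A = 292 cm^3/s / 132 cm/s = 2.2121 cm^2

2.2121 cm^2


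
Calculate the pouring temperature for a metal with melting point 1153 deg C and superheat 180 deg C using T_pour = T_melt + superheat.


Formula: T_pour = T_melt + Superheat
T_pour = 1153 + 180 = 1333 deg C

Answer: 1333 deg C


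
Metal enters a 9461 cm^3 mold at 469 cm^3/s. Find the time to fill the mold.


Formula: t_fill = V_mold / Q_flow
t = 9461 cm^3 / 469 cm^3/s = 20.1727 s


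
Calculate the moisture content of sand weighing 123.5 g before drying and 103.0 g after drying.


Formula: MC = (W_wet - W_dry) / W_wet * 100
Water mass = 123.5 - 103.0 = 20.5 g
MC = 20.5 / 123.5 * 100 = 16.5992%


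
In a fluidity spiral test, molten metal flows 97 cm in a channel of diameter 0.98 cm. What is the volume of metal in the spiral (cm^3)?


Formula: V = pi * (d/2)^2 * L  (cylinder volume)
Radius = 0.98/2 = 0.49 cm
V = pi * 0.49^2 * 97 = 73.1668 cm^3

Final answer: 73.1668 cm^3


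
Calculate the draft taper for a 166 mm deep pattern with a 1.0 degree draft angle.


Formula: taper = depth * tan(draft_angle)
tan(1.0 deg) = 0.0174551
taper = 166 mm * 0.0174551 = 2.8975 mm

2.8975 mm


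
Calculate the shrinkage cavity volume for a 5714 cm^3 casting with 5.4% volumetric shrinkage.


Formula: V_shrink = V_casting * shrinkage_pct / 100
V_shrink = 5714 cm^3 * 5.4 / 100 = 308.5560 cm^3

308.5560 cm^3


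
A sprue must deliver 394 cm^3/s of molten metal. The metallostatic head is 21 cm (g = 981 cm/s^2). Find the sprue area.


Formula: v = sqrt(2*g*h), A = Q/v
Velocity: v = sqrt(2 * 981 * 21) = sqrt(41202) = 202.9828 cm/s
Sprue area: A = Q / v = 394 / 202.9828 = 1.9411 cm^2

Answer: 1.9411 cm^2


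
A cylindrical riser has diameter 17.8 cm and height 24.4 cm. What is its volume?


Formula: V = pi * (D/2)^2 * H  (cylinder volume)
Radius = D/2 = 17.8/2 = 8.9 cm
V = pi * 8.9^2 * 24.4 = 6071.8315 cm^3


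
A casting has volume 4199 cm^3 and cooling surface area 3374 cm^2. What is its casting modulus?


Formula: Casting Modulus M = V / A
M = 4199 cm^3 / 3374 cm^2 = 1.2445 cm

1.2445 cm


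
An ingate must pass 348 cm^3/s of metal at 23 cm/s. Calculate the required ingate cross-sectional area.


Formula: A_ingate = Q / v  (continuity equation)
A = 348 cm^3/s / 23 cm/s = 15.1304 cm^2

Answer: 15.1304 cm^2


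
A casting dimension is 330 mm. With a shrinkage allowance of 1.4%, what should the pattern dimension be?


Formula: L_pattern = L_casting * (1 + shrinkage_rate/100)
Shrinkage factor = 1 + 1.4/100 = 1.014
L_pattern = 330 mm * 1.014 = 334.6200 mm

Answer: 334.6200 mm


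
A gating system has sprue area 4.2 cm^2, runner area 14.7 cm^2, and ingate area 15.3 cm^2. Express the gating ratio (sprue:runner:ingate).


Sprue:Runner:Ingate = 1 : 14.7/4.2 : 15.3/4.2 = 1:3.50:3.64


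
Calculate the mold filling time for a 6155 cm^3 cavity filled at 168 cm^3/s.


Formula: t_fill = V_mold / Q_flow
t = 6155 cm^3 / 168 cm^3/s = 36.6369 s

Final answer: 36.6369 s


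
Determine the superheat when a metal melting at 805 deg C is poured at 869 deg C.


Formula: Superheat = T_pour - T_melt
Superheat = 869 - 805 = 64 deg C

Answer: 64 deg C


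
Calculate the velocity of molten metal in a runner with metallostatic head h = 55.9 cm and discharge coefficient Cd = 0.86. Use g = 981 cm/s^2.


Formula: v = Cd * sqrt(2 * g * h)  (Torricelli with discharge coefficient)
2*g*h = 2 * 981 * 55.9 = 109675.8 cm^2/s^2
sqrt(109675.8) = 331.17337 cm/s
v = 0.86 * 331.17337 = 284.8091 cm/s

Final answer: 284.8091 cm/s


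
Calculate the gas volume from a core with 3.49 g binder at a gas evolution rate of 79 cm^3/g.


Formula: V_gas = W_binder * gas_evolution_rate
V = 3.49 g * 79 cm^3/g = 275.7100 cm^3

275.7100 cm^3


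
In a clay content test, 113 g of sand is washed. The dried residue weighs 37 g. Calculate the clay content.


Formula: Clay% = (W_total - W_washed) / W_total * 100
Clay mass = 113 - 37 = 76 g
Clay% = 76 / 113 * 100 = 67.2566%


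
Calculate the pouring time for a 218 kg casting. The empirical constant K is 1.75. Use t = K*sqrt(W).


Formula: t = K * sqrt(W)
sqrt(W) = sqrt(218) = 14.76482
t = 1.75 * 14.76482 = 25.8384 s

25.8384 s


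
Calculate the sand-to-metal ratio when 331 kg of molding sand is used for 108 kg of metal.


Formula: Sand-to-Metal Ratio = W_sand / W_metal
Ratio = 331 kg / 108 kg = 3.0648

Answer: 3.0648


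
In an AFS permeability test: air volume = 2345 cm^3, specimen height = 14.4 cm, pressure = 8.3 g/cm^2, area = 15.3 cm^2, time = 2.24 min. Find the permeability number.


Formula: Permeability Number P = (V * H) / (p * A * t)
Numerator: V * H = 2345 * 14.4 = 33768.0
Denominator: p * A * t = 8.3 * 15.3 * 2.24 = 284.4576
P = 33768.0 / 284.4576 = 118.7101

118.7101


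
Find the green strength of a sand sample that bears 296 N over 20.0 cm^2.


Formula: Compressive Strength = Force / Area
Strength = 296 N / 20.0 cm^2 = 14.8000 N/cm^2

Final answer: 14.8000 N/cm^2


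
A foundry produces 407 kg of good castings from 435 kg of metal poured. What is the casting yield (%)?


Formula: Casting Yield = (W_good / W_total) * 100
Yield = (407 kg / 435 kg) * 100 = 93.5632%

93.5632%


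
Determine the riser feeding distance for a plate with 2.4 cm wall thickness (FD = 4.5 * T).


Formula: FD = 4.5 * T  (riser feeding-distance rule)
FD = 4.5 * 2.4 cm = 10.8000 cm

Final answer: 10.8000 cm


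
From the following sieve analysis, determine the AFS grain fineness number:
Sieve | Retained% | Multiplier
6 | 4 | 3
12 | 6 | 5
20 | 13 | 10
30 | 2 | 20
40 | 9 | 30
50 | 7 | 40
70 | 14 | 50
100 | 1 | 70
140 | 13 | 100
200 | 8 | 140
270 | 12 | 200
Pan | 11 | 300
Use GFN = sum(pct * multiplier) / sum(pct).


Formula: GFN = sum(pct * multiplier) / sum(pct)
sum(pct * multiplier) = 9652
sum(pct) = 100
GFN = 9652 / 100 = 96.52


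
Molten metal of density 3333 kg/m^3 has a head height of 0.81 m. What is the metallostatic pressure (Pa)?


Formula: P = rho * g * h
rho * g = 3333 * 9.81 = 32696.73 N/m^3
P = 32696.73 * 0.81 = 26484.3513 Pa

Final answer: 26484.3513 Pa


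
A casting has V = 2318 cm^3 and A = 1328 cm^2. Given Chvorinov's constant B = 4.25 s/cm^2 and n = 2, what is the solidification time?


Formula: t_s = B * (V/A)^n  (Chvorinov's rule, n=2)
Modulus M = V/A = 2318/1328 = 1.745482 cm
M^2 = 1.745482^2 = 3.046707 cm^2
t_s = 4.25 * 3.046707 = 12.9485 s

Final answer: 12.9485 s


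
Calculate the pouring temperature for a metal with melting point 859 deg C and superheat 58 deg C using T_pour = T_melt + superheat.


Formula: T_pour = T_melt + Superheat
T_pour = 859 + 58 = 917 deg C

Final answer: 917 deg C


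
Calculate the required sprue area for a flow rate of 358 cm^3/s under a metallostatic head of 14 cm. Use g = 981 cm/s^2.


Formula: v = sqrt(2*g*h), A = Q/v
Velocity: v = sqrt(2 * 981 * 14) = sqrt(27468) = 165.7347 cm/s
Sprue area: A = Q / v = 358 / 165.7347 = 2.1601 cm^2

Answer: 2.1601 cm^2


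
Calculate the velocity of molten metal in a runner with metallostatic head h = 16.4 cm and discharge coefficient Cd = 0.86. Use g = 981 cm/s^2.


Formula: v = Cd * sqrt(2 * g * h)  (Torricelli with discharge coefficient)
2*g*h = 2 * 981 * 16.4 = 32176.8 cm^2/s^2
sqrt(32176.8) = 179.37893 cm/s
v = 0.86 * 179.37893 = 154.2659 cm/s

154.2659 cm/s


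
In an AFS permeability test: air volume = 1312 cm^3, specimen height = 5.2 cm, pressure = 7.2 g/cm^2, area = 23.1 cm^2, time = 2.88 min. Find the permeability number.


Formula: Permeability Number P = (V * H) / (p * A * t)
Numerator: V * H = 1312 * 5.2 = 6822.4
Denominator: p * A * t = 7.2 * 23.1 * 2.88 = 479.0016
P = 6822.4 / 479.0016 = 14.2430

Answer: 14.2430


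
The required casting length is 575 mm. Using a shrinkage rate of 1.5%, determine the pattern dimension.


Formula: L_pattern = L_casting * (1 + shrinkage_rate/100)
Shrinkage factor = 1 + 1.5/100 = 1.015
L_pattern = 575 mm * 1.015 = 583.6250 mm

Final answer: 583.6250 mm
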